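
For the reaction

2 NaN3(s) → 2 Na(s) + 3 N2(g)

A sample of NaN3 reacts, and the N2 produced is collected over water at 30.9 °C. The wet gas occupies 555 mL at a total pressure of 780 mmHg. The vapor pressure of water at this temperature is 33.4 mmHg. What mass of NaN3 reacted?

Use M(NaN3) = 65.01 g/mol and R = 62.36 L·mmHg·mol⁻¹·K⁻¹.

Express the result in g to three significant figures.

0.947 g

P(N2) = 780 − 33.4 = 746.6 mmHg
n(N2) = PV/RT = (746.6 × 0.5550) / (62.36 × 304.05) = 0.02185 mol
n(NaN3) = (2/3) × 0.02185 = 0.01457 mol
m(NaN3) = 0.01457 × 65.01 = 0.9472 g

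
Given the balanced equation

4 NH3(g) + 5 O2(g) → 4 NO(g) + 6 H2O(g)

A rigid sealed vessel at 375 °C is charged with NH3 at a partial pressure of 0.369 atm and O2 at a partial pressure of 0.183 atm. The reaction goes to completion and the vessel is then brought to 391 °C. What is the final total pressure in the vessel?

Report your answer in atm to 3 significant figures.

0.603 atm

At constant V, partial pressures at 375 °C are proportional to moles, so apply stoichiometry directly to pressures.
P(O2) required for 0.369 atm of NH3 = (5/4) × 0.369 = 0.4612 atm; available 0.183 atm, so O2 is limiting.
P(NH3) remaining = 0.369 − (4/5) × 0.183 = 0.2226 atm
P(gaseous products) = (4+6)/5 × 0.183 = 0.3660 atm
P_total at 375 °C = 0.2226 + 0.3660 = 0.5886 atm
Scaling to 391 °C: P = 0.5886 × 664.15/648.15 = 0.6031 atm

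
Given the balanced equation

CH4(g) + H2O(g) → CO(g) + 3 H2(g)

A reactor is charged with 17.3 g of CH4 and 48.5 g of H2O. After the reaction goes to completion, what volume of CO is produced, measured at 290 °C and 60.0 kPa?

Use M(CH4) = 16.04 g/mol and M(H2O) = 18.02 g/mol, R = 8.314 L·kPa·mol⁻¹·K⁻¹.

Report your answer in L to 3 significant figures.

84.2 L

n(CH4) = 17.3 / 16.04 = 1.079 mol
n(H2O) = 48.5 / 18.02 = 2.691 mol
For 1.079 mol CH4, stoichiometry requires (1/1) × 1.079 = 1.079 mol H2O; 2.691 mol is available, so CH4 is limiting.
n(CO) = (1/1) × 1.079 = 1.079 mol
V(CO) = nRT/P = 1.079 × 8.314 × 563.15 / 60.0 = 84.20 L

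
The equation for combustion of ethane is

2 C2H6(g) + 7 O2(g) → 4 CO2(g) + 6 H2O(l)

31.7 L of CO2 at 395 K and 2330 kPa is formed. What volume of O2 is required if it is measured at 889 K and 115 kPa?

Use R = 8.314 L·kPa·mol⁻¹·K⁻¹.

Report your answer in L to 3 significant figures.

n(CO2) = PV/RT = (2330 × 31.7) / (8.314 × 395) = 22.49 mol
n(O2) = (7/4) × 22.49 = 39.36 mol
V = nRT/P = 39.36 × 8.314 × 889 / 115 = 2530 L

2530 L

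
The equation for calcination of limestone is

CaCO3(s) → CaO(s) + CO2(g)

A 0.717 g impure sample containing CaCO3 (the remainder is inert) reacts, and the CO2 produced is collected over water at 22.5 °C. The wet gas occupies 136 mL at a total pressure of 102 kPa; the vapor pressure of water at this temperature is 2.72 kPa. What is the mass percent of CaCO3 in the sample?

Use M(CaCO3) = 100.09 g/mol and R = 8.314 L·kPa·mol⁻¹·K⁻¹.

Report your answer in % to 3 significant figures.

P(CO2) = 102 − 2.72 = 99.28 kPa
n(CO2) = PV/RT = (99.28 × 0.1360) / (8.314 × 295.65) = 0.005493 mol
n(CaCO3) = (1/1) × 0.005493 = 0.005493 mol
m(CaCO3) = 0.005493 × 100.09 = 0.5498 g
%CaCO3 = 0.5498 / 0.717 × 100 = 76.68%

76.7 %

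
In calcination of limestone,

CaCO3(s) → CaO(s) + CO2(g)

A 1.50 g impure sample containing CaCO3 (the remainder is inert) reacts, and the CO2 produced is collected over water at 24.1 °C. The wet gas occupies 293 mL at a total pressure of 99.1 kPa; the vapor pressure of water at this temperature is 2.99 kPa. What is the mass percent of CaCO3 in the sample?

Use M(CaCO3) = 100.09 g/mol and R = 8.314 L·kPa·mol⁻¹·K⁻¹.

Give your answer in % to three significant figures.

P(CO2) = 99.1 − 2.99 = 96.11 kPa
n(CO2) = PV/RT = (96.11 × 0.2930) / (8.314 × 297.25) = 0.01139 mol
n(CaCO3) = (1/1) × 0.01139 = 0.01139 mol
m(CaCO3) = 0.01139 × 100.09 = 1.140 g
%CaCO3 = 1.140 / 1.50 × 100 = 76.00%

76.0 %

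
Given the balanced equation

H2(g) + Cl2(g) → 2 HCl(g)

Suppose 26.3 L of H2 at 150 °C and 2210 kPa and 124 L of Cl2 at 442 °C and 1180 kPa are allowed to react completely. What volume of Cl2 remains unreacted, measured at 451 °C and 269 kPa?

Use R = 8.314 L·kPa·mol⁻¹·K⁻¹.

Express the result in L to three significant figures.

181 L

n(H2) = PV/RT = (2210 × 26.3) / (8.314 × 423.15) = 16.52 mol
n(Cl2) = PV/RT = (1180 × 124) / (8.314 × 715.15) = 24.61 mol
For 16.52 mol H2, stoichiometry requires (1/1) × 16.52 = 16.52 mol Cl2; 24.61 mol is available, so H2 is limiting.
n(Cl2) consumed = (1/1) × 16.52 = 16.52 mol; remaining = 24.61 − 16.52 = 8.090 mol
V(Cl2) = nRT/P = 8.090 × 8.314 × 724.15 / 269 = 181.1 L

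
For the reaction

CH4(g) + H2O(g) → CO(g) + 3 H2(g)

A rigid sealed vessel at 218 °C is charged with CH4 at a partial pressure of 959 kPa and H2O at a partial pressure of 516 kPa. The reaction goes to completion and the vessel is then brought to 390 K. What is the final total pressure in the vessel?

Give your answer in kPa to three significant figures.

1990 kPa

Because the vessel is rigid and T is held at 218 °C, work the stoichiometry in partial pressures (P_i = n_iRT/V).
P(H2O) required for 959 kPa of CH4 = (1/1) × 959 = 959.0 kPa; available 516 kPa, so H2O is limiting.
P(CH4) remaining = 959 − (1/1) × 516 = 443.0 kPa
P(gaseous products) = (1+3)/1 × 516 = 2064 kPa
P_total at 218 °C = 443.0 + 2064 = 2507 kPa
Scaling to 390 K: P = 2507 × 390/491.15 = 1991 kPa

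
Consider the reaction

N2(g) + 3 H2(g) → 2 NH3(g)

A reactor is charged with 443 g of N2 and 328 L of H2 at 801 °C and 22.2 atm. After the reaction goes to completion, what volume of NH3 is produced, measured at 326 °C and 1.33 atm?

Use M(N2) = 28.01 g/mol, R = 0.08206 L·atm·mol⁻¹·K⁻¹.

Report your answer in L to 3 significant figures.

1170 L

n(N2) = 443 / 28.01 = 15.82 mol
n(H2) = PV/RT = (22.2 × 328) / (0.08206 × 1074.15) = 82.61 mol
For 15.82 mol N2, stoichiometry requires (3/1) × 15.82 = 47.46 mol H2; 82.61 mol is available, so N2 is limiting.
n(NH3) = (2/1) × 15.82 = 31.64 mol
V(NH3) = nRT/P = 31.64 × 0.08206 × 599.15 / 1.33 = 1170 L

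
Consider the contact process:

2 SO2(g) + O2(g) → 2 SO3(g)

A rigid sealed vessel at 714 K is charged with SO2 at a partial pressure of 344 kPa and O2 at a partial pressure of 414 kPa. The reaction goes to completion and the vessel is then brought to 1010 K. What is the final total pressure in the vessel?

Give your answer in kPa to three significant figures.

Because the vessel is rigid and T is held at 714 K, work the stoichiometry in partial pressures (P_i = n_iRT/V).
P(O2) required for 344 kPa of SO2 = (1/2) × 344 = 172.0 kPa; available 414 kPa, so SO2 is limiting.
P(O2) remaining = 414 − (1/2) × 344 = 242.0 kPa
P(gaseous products) = (2)/2 × 344 = 344.0 kPa
P_total at 714 K = 242.0 + 344.0 = 586.0 kPa
Scaling to 1010 K: P = 586.0 × 1010/714 = 828.9 kPa

829 kPa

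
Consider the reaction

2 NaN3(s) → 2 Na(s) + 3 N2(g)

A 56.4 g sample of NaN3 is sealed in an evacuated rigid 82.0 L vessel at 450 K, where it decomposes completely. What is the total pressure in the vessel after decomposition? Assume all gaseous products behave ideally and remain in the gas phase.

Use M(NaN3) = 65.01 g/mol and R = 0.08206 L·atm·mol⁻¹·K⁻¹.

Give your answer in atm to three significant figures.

n(NaN3) = 56.4 / 65.01 = 0.8676 mol
n(gas produced) = (3/2) × 0.8676 = 1.301 mol
P = nRT/V = 1.301 × 0.08206 × 450 / 82.0 = 0.5859 atm

0.586 atm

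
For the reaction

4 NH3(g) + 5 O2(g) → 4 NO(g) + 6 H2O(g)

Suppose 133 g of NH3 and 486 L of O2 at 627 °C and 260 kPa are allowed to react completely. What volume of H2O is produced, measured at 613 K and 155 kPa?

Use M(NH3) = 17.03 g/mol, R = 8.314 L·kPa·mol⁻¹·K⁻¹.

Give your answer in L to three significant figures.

385 L

n(NH3) = 133 / 17.03 = 7.810 mol
n(O2) = PV/RT = (260 × 486) / (8.314 × 900.15) = 16.88 mol
For 7.810 mol NH3, stoichiometry requires (5/4) × 7.810 = 9.762 mol O2; 16.88 mol is available, so NH3 is limiting.
n(H2O) = (6/4) × 7.810 = 11.71 mol
V(H2O) = nRT/P = 11.71 × 8.314 × 613 / 155 = 385.0 L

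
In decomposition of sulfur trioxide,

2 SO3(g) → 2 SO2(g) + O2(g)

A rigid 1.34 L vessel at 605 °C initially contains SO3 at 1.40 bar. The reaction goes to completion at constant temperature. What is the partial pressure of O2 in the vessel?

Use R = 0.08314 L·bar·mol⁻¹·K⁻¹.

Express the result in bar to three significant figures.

0.700 bar

n(SO3)₀ = PV/RT = (1.40 × 1.34) / (0.08314 × 878.15) = 0.02570 mol
n(O2) = (1/2) × 0.02570 = 0.01285 mol
P(O2) = nRT/V = 0.01285 × 0.08314 × 878.15 / 1.34 = 0.7001 bar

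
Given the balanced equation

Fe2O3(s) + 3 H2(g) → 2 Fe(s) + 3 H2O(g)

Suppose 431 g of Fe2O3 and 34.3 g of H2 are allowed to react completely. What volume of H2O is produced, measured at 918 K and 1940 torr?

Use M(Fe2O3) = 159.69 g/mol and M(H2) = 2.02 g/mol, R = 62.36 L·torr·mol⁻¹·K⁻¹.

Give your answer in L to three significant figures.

n(Fe2O3) = 431 / 159.69 = 2.699 mol
n(H2) = 34.3 / 2.02 = 16.98 mol
For 2.699 mol Fe2O3, stoichiometry requires (3/1) × 2.699 = 8.097 mol H2; 16.98 mol is available, so Fe2O3 is limiting.
n(H2O) = (3/1) × 2.699 = 8.097 mol
V(H2O) = nRT/P = 8.097 × 62.36 × 918 / 1940 = 238.9 L

239 L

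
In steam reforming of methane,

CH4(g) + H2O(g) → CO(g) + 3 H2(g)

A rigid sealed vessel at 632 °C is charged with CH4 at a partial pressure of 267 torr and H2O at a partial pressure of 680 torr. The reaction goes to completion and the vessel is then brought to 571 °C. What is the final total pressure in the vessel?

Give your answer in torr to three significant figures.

Because the vessel is rigid and T is held at 632 °C, work the stoichiometry in partial pressures (P_i = n_iRT/V).
P(H2O) required for 267 torr of CH4 = (1/1) × 267 = 267.0 torr; available 680 torr, so CH4 is limiting.
P(H2O) remaining = 680 − (1/1) × 267 = 413.0 torr
P(gaseous products) = (1+3)/1 × 267 = 1068 torr
P_total at 632 °C = 413.0 + 1068 = 1481 torr
Scaling to 571 °C: P = 1481 × 844.15/905.15 = 1381 torr

1380 torr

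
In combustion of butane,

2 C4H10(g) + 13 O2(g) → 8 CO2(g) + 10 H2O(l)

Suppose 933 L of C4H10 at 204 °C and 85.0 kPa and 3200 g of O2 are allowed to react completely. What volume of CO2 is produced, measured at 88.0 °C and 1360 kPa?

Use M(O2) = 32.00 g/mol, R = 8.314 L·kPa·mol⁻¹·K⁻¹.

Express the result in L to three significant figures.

136 L

n(C4H10) = PV/RT = (85.0 × 933) / (8.314 × 477.15) = 19.99 mol
n(O2) = 3200 / 32.00 = 100.0 mol
For 19.99 mol C4H10, stoichiometry requires (13/2) × 19.99 = 129.9 mol O2; 100.0 mol is available, so O2 is limiting.
n(CO2) = (8/13) × 100.0 = 61.54 mol
V(CO2) = nRT/P = 61.54 × 8.314 × 361.15 / 1360 = 135.9 L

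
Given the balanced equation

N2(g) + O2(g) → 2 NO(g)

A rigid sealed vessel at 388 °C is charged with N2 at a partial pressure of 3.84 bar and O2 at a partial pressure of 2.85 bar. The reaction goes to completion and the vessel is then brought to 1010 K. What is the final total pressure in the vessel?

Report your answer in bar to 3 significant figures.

At constant V, partial pressures at 388 °C are proportional to moles, so apply stoichiometry directly to pressures.
P(O2) required for 3.84 bar of N2 = (1/1) × 3.84 = 3.840 bar; available 2.85 bar, so O2 is limiting.
P(N2) remaining = 3.84 − (1/1) × 2.85 = 0.9900 bar
P(gaseous products) = (2)/1 × 2.85 = 5.700 bar
P_total at 388 °C = 0.9900 + 5.700 = 6.690 bar
Scaling to 1010 K: P = 6.690 × 1010/661.15 = 10.22 bar

10.2 bar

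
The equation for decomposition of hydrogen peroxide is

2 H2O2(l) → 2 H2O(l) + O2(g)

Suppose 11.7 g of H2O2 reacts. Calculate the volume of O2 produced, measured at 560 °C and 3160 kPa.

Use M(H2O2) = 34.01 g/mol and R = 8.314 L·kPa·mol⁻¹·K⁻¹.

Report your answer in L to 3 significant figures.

0.377 L

n(H2O2) = 11.70 / 34.01 = 0.3440 mol
n(O2) = (1/2) × 0.3440 = 0.1720 mol
V = nRT/P = 0.1720 × 8.314 × 833.15 / 3160 = 0.3770 L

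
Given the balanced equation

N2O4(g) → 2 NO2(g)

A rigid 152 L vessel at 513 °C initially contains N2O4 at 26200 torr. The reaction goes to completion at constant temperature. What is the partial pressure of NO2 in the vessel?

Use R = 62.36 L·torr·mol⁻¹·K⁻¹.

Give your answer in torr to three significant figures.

n(N2O4)₀ = PV/RT = (26200 × 152) / (62.36 × 786.15) = 81.23 mol
n(NO2) = (2/1) × 81.23 = 162.5 mol
P(NO2) = nRT/V = 162.5 × 62.36 × 786.15 / 152 = 52410 torr

52400 torr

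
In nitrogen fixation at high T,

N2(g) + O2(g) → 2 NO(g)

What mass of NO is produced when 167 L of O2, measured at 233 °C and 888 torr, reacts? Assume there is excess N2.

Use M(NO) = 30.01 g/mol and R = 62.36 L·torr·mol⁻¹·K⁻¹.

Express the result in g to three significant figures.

n(O2) = PV/RT = (888 × 167) / (62.36 × 506.15) = 4.698 mol
n(NO) = (2/1) × 4.698 = 9.396 mol
m(NO) = 9.396 × 30.01 = 282.0 g

282 g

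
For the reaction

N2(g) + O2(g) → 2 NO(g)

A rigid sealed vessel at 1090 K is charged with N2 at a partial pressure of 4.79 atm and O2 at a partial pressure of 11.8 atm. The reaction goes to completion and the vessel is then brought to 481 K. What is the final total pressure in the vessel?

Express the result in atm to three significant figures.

With V and T fixed, P_i ∝ n_i, so the mole ratios apply directly to partial pressures at 1090 K.
P(O2) required for 4.79 atm of N2 = (1/1) × 4.79 = 4.790 atm; available 11.8 atm, so N2 is limiting.
P(O2) remaining = 11.8 − (1/1) × 4.79 = 7.010 atm
P(gaseous products) = (2)/1 × 4.79 = 9.580 atm
P_total at 1090 K = 7.010 + 9.580 = 16.59 atm
Scaling to 481 K: P = 16.59 × 481/1090 = 7.321 atm

7.32 atm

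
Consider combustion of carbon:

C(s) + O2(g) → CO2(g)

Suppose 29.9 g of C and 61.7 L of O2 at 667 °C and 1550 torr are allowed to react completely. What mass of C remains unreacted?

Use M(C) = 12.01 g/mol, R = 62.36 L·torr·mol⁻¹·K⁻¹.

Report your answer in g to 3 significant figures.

10.3 g

n(C) = 29.9 / 12.01 = 2.490 mol
n(O2) = PV/RT = (1550 × 61.7) / (62.36 × 940.15) = 1.631 mol
For 2.490 mol C, stoichiometry requires (1/1) × 2.490 = 2.490 mol O2; 1.631 mol is available, so O2 is limiting.
n(C) consumed = (1/1) × 1.631 = 1.631 mol; remaining = 2.490 − 1.631 = 0.8590 mol
m(C) = 0.8590 × 12.01 = 10.32 g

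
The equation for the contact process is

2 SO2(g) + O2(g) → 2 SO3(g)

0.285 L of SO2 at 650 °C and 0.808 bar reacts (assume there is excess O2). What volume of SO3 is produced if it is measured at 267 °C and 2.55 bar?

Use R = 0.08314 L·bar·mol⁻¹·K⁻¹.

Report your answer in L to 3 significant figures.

0.0528 L

n(SO2) = PV/RT = (0.808 × 0.285) / (0.08314 × 923.15) = 0.003000 mol
n(SO3) = (2/2) × 0.003000 = 0.003000 mol
V = nRT/P = 0.003000 × 0.08314 × 540.15 / 2.55 = 0.05283 L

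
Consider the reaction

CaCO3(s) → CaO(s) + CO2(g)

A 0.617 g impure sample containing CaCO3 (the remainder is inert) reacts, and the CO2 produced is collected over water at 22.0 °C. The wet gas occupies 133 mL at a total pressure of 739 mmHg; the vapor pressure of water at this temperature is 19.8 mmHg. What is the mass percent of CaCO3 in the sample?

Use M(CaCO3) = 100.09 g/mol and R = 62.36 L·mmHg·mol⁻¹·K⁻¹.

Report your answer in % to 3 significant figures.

84.3 %

P(CO2) = 739 − 19.8 = 719.2 mmHg
n(CO2) = PV/RT = (719.2 × 0.1330) / (62.36 × 295.15) = 0.005197 mol
n(CaCO3) = (1/1) × 0.005197 = 0.005197 mol
m(CaCO3) = 0.005197 × 100.09 = 0.5202 g
%CaCO3 = 0.5202 / 0.617 × 100 = 84.31%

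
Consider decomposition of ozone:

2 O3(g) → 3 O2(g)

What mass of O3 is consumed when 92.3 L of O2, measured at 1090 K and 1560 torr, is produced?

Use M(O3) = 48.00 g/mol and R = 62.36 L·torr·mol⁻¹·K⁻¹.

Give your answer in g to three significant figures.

67.8 g

n(O2) = PV/RT = (1560 × 92.3) / (62.36 × 1090) = 2.118 mol
n(O3) = (2/3) × 2.118 = 1.412 mol
m(O3) = 1.412 × 48.00 = 67.78 g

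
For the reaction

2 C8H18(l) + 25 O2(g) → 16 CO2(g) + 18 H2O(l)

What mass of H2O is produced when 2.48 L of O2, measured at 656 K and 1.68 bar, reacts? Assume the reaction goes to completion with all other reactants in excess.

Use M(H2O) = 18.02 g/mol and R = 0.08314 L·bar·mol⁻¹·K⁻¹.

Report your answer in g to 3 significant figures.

0.991 g

n(O2) = PV/RT = (1.68 × 2.48) / (0.08314 × 656) = 0.07639 mol
n(H2O) = (18/25) × 0.07639 = 0.05500 mol
m(H2O) = 0.05500 × 18.02 = 0.9911 g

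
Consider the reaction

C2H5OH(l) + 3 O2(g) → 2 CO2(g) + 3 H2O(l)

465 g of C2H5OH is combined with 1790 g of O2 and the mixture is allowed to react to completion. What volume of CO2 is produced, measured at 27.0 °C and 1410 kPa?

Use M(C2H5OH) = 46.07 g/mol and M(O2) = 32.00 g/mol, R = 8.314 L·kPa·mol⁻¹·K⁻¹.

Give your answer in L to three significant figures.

35.7 L

n(C2H5OH) = 465 / 46.07 = 10.09 mol
n(O2) = 1790 / 32.00 = 55.94 mol
For 10.09 mol C2H5OH, stoichiometry requires (3/1) × 10.09 = 30.27 mol O2; 55.94 mol is available, so C2H5OH is limiting.
n(CO2) = (2/1) × 10.09 = 20.18 mol
V(CO2) = nRT/P = 20.18 × 8.314 × 300.15 / 1410 = 35.71 L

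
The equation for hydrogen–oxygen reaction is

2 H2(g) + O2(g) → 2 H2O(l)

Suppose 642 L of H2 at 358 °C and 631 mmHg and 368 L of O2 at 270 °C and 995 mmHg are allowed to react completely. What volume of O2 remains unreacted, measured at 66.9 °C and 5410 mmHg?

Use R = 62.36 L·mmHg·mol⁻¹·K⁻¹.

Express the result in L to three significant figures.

22.2 L

n(H2) = PV/RT = (631 × 642) / (62.36 × 631.15) = 10.29 mol
n(O2) = PV/RT = (995 × 368) / (62.36 × 543.15) = 10.81 mol
For 10.29 mol H2, stoichiometry requires (1/2) × 10.29 = 5.145 mol O2; 10.81 mol is available, so H2 is limiting.
n(O2) consumed = (1/2) × 10.29 = 5.145 mol; remaining = 10.81 − 5.145 = 5.665 mol
V(O2) = nRT/P = 5.665 × 62.36 × 340.05 / 5410 = 22.21 L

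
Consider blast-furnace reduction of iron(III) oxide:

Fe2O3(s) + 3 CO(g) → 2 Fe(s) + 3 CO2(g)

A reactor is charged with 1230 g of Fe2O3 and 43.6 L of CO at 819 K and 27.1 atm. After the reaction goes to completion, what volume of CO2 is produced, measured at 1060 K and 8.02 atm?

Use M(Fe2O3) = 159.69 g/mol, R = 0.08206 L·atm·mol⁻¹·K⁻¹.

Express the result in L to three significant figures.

191 L

n(Fe2O3) = 1230 / 159.69 = 7.702 mol
n(CO) = PV/RT = (27.1 × 43.6) / (0.08206 × 819) = 17.58 mol
For 7.702 mol Fe2O3, stoichiometry requires (3/1) × 7.702 = 23.11 mol CO; 17.58 mol is available, so CO is limiting.
n(CO2) = (3/3) × 17.58 = 17.58 mol
V(CO2) = nRT/P = 17.58 × 0.08206 × 1060 / 8.02 = 190.7 L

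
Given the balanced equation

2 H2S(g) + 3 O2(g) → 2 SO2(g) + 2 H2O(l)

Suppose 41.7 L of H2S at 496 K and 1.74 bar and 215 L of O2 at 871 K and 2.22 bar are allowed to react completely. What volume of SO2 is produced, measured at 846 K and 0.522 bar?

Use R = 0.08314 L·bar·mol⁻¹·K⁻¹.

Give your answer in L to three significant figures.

n(H2S) = PV/RT = (1.74 × 41.7) / (0.08314 × 496) = 1.760 mol
n(O2) = PV/RT = (2.22 × 215) / (0.08314 × 871) = 6.591 mol
For 1.760 mol H2S, stoichiometry requires (3/2) × 1.760 = 2.640 mol O2; 6.591 mol is available, so H2S is limiting.
n(SO2) = (2/2) × 1.760 = 1.760 mol
V(SO2) = nRT/P = 1.760 × 0.08314 × 846 / 0.522 = 237.1 L

237 L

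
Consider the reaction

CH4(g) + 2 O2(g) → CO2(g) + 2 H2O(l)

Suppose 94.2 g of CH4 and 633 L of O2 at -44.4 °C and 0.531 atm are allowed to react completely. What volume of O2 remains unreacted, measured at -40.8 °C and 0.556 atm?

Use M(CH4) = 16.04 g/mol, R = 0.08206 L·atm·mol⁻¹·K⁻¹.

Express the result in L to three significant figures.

n(CH4) = 94.2 / 16.04 = 5.873 mol
n(O2) = PV/RT = (0.531 × 633) / (0.08206 × 228.75) = 17.91 mol
For 5.873 mol CH4, stoichiometry requires (2/1) × 5.873 = 11.75 mol O2; 17.91 mol is available, so CH4 is limiting.
n(O2) consumed = (2/1) × 5.873 = 11.75 mol; remaining = 17.91 − 11.75 = 6.160 mol
V(O2) = nRT/P = 6.160 × 0.08206 × 232.35 / 0.556 = 211.2 L

211 L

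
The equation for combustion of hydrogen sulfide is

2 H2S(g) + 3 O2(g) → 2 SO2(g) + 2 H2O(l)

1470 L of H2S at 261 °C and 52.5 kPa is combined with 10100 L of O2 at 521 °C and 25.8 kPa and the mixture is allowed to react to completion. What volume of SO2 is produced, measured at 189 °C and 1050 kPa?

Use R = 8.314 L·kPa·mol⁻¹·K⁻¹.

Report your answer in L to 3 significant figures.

63.6 L

n(H2S) = PV/RT = (52.5 × 1470) / (8.314 × 534.15) = 17.38 mol
n(O2) = PV/RT = (25.8 × 10100) / (8.314 × 794.15) = 39.47 mol
For 17.38 mol H2S, stoichiometry requires (3/2) × 17.38 = 26.07 mol O2; 39.47 mol is available, so H2S is limiting.
n(SO2) = (2/2) × 17.38 = 17.38 mol
V(SO2) = nRT/P = 17.38 × 8.314 × 462.15 / 1050 = 63.60 L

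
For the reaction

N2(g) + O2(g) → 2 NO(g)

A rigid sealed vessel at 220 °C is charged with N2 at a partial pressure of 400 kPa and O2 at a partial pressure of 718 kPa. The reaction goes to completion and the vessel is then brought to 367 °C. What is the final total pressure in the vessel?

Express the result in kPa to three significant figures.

At constant V, partial pressures at 220 °C are proportional to moles, so apply stoichiometry directly to pressures.
P(O2) required for 400 kPa of N2 = (1/1) × 400 = 400.0 kPa; available 718 kPa, so N2 is limiting.
P(O2) remaining = 718 − (1/1) × 400 = 318.0 kPa
P(gaseous products) = (2)/1 × 400 = 800.0 kPa
P_total at 220 °C = 318.0 + 800.0 = 1118 kPa
Scaling to 367 °C: P = 1118 × 640.15/493.15 = 1451 kPa

1450 kPa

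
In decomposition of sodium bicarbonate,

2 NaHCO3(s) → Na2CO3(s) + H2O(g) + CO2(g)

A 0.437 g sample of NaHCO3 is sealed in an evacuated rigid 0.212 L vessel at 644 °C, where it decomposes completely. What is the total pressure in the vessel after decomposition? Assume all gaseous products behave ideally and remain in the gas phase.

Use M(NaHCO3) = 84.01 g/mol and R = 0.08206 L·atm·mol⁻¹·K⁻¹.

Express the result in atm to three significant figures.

1.85 atm

n(NaHCO3) = 0.437 / 84.01 = 0.005202 mol
n(gas produced) = (2/2) × 0.005202 = 0.005202 mol
P = nRT/V = 0.005202 × 0.08206 × 917.15 / 0.212 = 1.847 atm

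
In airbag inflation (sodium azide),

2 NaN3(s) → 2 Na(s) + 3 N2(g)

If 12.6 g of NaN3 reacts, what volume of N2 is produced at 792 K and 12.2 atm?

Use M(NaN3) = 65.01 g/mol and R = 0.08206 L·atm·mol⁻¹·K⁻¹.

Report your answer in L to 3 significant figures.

1.55 L

n(NaN3) = 12.60 / 65.01 = 0.1938 mol
n(N2) = (3/2) × 0.1938 = 0.2907 mol
V = nRT/P = 0.2907 × 0.08206 × 792 / 12.2 = 1.549 L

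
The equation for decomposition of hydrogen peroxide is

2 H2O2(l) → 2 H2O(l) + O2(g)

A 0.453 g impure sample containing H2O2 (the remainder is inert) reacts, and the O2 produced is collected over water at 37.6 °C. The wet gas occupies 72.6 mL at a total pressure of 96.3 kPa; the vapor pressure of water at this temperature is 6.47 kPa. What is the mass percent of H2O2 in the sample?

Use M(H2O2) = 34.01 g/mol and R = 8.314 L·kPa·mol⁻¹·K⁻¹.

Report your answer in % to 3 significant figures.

37.9 %

P(O2) = 96.3 − 6.47 = 89.83 kPa
n(O2) = PV/RT = (89.83 × 0.07260) / (8.314 × 310.75) = 0.002524 mol
n(H2O2) = (2/1) × 0.002524 = 0.005048 mol
m(H2O2) = 0.005048 × 34.01 = 0.1717 g
%H2O2 = 0.1717 / 0.453 × 100 = 37.90%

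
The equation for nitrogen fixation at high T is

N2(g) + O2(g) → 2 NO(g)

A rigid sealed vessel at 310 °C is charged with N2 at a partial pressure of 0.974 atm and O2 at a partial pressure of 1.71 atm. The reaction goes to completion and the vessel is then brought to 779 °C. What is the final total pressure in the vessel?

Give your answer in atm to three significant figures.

4.84 atm

With V and T fixed, P_i ∝ n_i, so the mole ratios apply directly to partial pressures at 310 °C.
P(O2) required for 0.974 atm of N2 = (1/1) × 0.974 = 0.9740 atm; available 1.71 atm, so N2 is limiting.
P(O2) remaining = 1.71 − (1/1) × 0.974 = 0.7360 atm
P(gaseous products) = (2)/1 × 0.974 = 1.948 atm
P_total at 310 °C = 0.7360 + 1.948 = 2.684 atm
Scaling to 779 °C: P = 2.684 × 1052.15/583.15 = 4.843 atm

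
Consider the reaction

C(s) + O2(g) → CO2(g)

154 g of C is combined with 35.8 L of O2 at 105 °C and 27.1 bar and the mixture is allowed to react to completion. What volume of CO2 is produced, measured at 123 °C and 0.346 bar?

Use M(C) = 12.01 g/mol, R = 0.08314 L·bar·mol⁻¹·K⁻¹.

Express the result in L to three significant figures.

n(C) = 154 / 12.01 = 12.82 mol
n(O2) = PV/RT = (27.1 × 35.8) / (0.08314 × 378.15) = 30.86 mol
For 12.82 mol C, stoichiometry requires (1/1) × 12.82 = 12.82 mol O2; 30.86 mol is available, so C is limiting.
n(CO2) = (1/1) × 12.82 = 12.82 mol
V(CO2) = nRT/P = 12.82 × 0.08314 × 396.15 / 0.346 = 1220 L

1220 L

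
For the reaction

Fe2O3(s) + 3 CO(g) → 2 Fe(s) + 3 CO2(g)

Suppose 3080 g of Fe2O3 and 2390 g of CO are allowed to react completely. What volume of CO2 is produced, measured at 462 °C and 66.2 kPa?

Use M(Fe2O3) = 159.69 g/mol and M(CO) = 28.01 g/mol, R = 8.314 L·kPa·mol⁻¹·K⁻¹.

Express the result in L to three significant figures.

5340 L

n(Fe2O3) = 3080 / 159.69 = 19.29 mol
n(CO) = 2390 / 28.01 = 85.33 mol
For 19.29 mol Fe2O3, stoichiometry requires (3/1) × 19.29 = 57.87 mol CO; 85.33 mol is available, so Fe2O3 is limiting.
n(CO2) = (3/1) × 19.29 = 57.87 mol
V(CO2) = nRT/P = 57.87 × 8.314 × 735.15 / 66.2 = 5343 L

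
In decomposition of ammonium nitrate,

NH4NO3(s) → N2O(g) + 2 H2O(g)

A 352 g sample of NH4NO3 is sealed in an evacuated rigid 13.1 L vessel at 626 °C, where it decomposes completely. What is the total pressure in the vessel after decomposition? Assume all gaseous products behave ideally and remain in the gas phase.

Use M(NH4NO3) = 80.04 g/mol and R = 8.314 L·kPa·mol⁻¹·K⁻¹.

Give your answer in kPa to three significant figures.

7530 kPa

n(NH4NO3) = 352 / 80.04 = 4.398 mol
n(gas produced) = (3/1) × 4.398 = 13.19 mol
P = nRT/V = 13.19 × 8.314 × 899.15 / 13.1 = 7527 kPa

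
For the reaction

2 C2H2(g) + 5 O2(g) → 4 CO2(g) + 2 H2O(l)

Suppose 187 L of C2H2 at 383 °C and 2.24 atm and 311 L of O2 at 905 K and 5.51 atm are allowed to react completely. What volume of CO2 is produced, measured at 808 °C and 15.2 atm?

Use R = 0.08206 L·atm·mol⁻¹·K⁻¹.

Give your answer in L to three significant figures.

n(C2H2) = PV/RT = (2.24 × 187) / (0.08206 × 656.15) = 7.780 mol
n(O2) = PV/RT = (5.51 × 311) / (0.08206 × 905) = 23.07 mol
For 7.780 mol C2H2, stoichiometry requires (5/2) × 7.780 = 19.45 mol O2; 23.07 mol is available, so C2H2 is limiting.
n(CO2) = (4/2) × 7.780 = 15.56 mol
V(CO2) = nRT/P = 15.56 × 0.08206 × 1081.15 / 15.2 = 90.82 L

90.8 L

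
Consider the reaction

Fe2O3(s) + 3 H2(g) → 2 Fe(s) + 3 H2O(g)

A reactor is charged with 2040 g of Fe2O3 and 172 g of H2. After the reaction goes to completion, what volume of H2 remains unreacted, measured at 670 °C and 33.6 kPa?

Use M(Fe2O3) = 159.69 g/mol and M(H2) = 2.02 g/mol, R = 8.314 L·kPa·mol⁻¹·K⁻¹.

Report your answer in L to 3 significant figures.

n(Fe2O3) = 2040 / 159.69 = 12.77 mol
n(H2) = 172 / 2.02 = 85.15 mol
For 12.77 mol Fe2O3, stoichiometry requires (3/1) × 12.77 = 38.31 mol H2; 85.15 mol is available, so Fe2O3 is limiting.
n(H2) consumed = (3/1) × 12.77 = 38.31 mol; remaining = 85.15 − 38.31 = 46.84 mol
V(H2) = nRT/P = 46.84 × 8.314 × 943.15 / 33.6 = 10930 L

10900 L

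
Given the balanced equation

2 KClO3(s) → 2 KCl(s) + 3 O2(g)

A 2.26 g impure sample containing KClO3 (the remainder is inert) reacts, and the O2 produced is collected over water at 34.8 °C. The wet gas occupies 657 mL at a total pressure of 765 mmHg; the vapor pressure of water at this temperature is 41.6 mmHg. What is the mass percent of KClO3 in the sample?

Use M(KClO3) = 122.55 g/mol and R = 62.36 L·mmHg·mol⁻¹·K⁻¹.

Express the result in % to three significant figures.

89.5 %

P(O2) = 765 − 41.6 = 723.4 mmHg
n(O2) = PV/RT = (723.4 × 0.6570) / (62.36 × 307.95) = 0.02475 mol
n(KClO3) = (2/3) × 0.02475 = 0.01650 mol
m(KClO3) = 0.01650 × 122.55 = 2.022 g
%KClO3 = 2.022 / 2.26 × 100 = 89.47%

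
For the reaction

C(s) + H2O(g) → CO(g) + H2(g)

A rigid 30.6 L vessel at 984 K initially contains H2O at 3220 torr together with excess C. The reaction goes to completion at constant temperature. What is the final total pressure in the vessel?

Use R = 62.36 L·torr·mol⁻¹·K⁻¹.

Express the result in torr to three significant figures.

At constant T and V, P ∝ n(gas): 1 mol gas → 2 mol gas.
P_final = (2/1) × 3220 = 6440 torr

6440 torr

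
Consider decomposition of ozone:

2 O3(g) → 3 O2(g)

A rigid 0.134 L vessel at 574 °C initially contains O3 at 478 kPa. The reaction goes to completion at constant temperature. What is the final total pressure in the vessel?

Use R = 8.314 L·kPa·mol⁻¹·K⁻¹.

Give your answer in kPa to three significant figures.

Rigid vessel, constant T ⇒ P scales with total gas moles (2 → 3).
P_final = (3/2) × 478 = 717.0 kPa

717 kPa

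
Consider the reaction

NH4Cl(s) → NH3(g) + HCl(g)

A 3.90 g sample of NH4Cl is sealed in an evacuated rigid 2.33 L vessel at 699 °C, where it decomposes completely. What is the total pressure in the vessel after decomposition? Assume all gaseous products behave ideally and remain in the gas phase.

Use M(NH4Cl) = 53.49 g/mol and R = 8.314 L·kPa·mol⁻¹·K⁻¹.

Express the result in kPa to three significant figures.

n(NH4Cl) = 3.90 / 53.49 = 0.07291 mol
n(gas produced) = (2/1) × 0.07291 = 0.1458 mol
P = nRT/V = 0.1458 × 8.314 × 972.15 / 2.33 = 505.8 kPa

506 kPa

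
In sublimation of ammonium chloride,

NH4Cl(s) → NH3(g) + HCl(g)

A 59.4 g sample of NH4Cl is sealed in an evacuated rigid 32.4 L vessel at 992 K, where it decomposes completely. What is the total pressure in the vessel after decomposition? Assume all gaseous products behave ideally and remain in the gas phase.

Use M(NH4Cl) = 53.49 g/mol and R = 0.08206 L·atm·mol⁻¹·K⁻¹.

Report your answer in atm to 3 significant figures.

n(NH4Cl) = 59.4 / 53.49 = 1.110 mol
n(gas produced) = (2/1) × 1.110 = 2.220 mol
P = nRT/V = 2.220 × 0.08206 × 992 / 32.4 = 5.578 atm

5.58 atm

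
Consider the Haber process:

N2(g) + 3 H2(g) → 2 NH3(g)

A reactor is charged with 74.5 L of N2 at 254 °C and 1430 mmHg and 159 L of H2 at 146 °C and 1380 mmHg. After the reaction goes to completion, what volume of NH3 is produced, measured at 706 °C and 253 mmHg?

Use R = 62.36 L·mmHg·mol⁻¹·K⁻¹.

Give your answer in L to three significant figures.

n(N2) = PV/RT = (1430 × 74.5) / (62.36 × 527.15) = 3.241 mol
n(H2) = PV/RT = (1380 × 159) / (62.36 × 419.15) = 8.395 mol
For 3.241 mol N2, stoichiometry requires (3/1) × 3.241 = 9.723 mol H2; 8.395 mol is available, so H2 is limiting.
n(NH3) = (2/3) × 8.395 = 5.597 mol
V(NH3) = nRT/P = 5.597 × 62.36 × 979.15 / 253 = 1351 L

1350 L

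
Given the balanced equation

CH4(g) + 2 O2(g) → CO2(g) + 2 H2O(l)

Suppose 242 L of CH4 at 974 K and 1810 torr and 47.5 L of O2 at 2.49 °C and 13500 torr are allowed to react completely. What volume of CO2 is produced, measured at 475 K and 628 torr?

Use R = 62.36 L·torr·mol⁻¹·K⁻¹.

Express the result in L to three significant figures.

340 L

n(CH4) = PV/RT = (1810 × 242) / (62.36 × 974) = 7.212 mol
n(O2) = PV/RT = (13500 × 47.5) / (62.36 × 275.64) = 37.31 mol
For 7.212 mol CH4, stoichiometry requires (2/1) × 7.212 = 14.42 mol O2; 37.31 mol is available, so CH4 is limiting.
n(CO2) = (1/1) × 7.212 = 7.212 mol
V(CO2) = nRT/P = 7.212 × 62.36 × 475 / 628 = 340.2 L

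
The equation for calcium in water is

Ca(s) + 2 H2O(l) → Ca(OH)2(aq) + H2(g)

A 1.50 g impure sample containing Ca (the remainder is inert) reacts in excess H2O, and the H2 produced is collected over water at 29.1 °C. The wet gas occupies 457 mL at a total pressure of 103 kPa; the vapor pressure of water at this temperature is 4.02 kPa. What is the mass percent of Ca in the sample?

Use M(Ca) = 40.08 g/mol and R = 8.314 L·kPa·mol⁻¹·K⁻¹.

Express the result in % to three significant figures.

48.1 %

P(H2) = 103 − 4.02 = 98.98 kPa
n(H2) = PV/RT = (98.98 × 0.4570) / (8.314 × 302.25) = 0.01800 mol
n(Ca) = (1/1) × 0.01800 = 0.01800 mol
m(Ca) = 0.01800 × 40.08 = 0.7214 g
%Ca = 0.7214 / 1.50 × 100 = 48.09%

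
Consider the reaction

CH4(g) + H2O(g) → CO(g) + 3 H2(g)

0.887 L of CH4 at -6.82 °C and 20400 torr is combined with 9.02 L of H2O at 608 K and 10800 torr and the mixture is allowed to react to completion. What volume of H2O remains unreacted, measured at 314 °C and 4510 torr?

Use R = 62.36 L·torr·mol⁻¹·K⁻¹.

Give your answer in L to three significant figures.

12.0 L

n(CH4) = PV/RT = (20400 × 0.887) / (62.36 × 266.33) = 1.090 mol
n(H2O) = PV/RT = (10800 × 9.02) / (62.36 × 608) = 2.569 mol
For 1.090 mol CH4, stoichiometry requires (1/1) × 1.090 = 1.090 mol H2O; 2.569 mol is available, so CH4 is limiting.
n(H2O) consumed = (1/1) × 1.090 = 1.090 mol; remaining = 2.569 − 1.090 = 1.479 mol
V(H2O) = nRT/P = 1.479 × 62.36 × 587.15 / 4510 = 12.01 L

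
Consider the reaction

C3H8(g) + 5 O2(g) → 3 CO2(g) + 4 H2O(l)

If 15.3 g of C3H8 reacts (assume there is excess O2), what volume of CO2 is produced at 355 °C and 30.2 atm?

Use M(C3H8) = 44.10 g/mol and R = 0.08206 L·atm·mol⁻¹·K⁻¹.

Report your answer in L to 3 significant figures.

n(C3H8) = 15.30 / 44.10 = 0.3469 mol
n(CO2) = (3/1) × 0.3469 = 1.041 mol
V = nRT/P = 1.041 × 0.08206 × 628.15 / 30.2 = 1.777 L

1.78 L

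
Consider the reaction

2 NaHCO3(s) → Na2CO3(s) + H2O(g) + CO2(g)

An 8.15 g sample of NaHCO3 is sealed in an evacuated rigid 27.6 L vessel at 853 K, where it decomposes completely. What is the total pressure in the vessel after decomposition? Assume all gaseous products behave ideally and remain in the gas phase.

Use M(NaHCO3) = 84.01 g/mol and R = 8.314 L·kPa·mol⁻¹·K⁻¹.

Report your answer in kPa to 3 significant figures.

24.9 kPa

n(NaHCO3) = 8.15 / 84.01 = 0.09701 mol
n(gas produced) = (2/2) × 0.09701 = 0.09701 mol
P = nRT/V = 0.09701 × 8.314 × 853 / 27.6 = 24.93 kPa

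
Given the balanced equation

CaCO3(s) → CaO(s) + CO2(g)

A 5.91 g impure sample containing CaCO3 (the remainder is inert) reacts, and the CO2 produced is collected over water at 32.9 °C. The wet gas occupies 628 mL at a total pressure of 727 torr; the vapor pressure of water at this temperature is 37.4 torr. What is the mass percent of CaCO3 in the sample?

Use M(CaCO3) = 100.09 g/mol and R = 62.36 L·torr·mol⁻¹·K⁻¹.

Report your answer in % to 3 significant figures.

P(CO2) = 727 − 37.4 = 689.6 torr
n(CO2) = PV/RT = (689.6 × 0.6280) / (62.36 × 306.05) = 0.02269 mol
n(CaCO3) = (1/1) × 0.02269 = 0.02269 mol
m(CaCO3) = 0.02269 × 100.09 = 2.271 g
%CaCO3 = 2.271 / 5.91 × 100 = 38.43%

38.4 %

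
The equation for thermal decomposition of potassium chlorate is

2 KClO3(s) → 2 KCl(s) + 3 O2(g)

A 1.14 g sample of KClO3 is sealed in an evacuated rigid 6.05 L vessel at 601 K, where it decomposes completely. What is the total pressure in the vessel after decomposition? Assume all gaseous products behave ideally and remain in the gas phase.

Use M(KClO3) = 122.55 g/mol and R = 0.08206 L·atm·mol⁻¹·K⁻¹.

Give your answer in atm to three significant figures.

n(KClO3) = 1.14 / 122.55 = 0.009302 mol
n(gas produced) = (3/2) × 0.009302 = 0.01395 mol
P = nRT/V = 0.01395 × 0.08206 × 601 / 6.05 = 0.1137 atm

0.114 atm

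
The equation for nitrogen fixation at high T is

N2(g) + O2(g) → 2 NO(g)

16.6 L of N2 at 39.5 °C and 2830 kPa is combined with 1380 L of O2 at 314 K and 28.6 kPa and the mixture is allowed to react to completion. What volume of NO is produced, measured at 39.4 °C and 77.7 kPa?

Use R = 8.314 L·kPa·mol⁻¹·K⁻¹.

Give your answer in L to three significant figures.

n(N2) = PV/RT = (2830 × 16.6) / (8.314 × 312.65) = 18.07 mol
n(O2) = PV/RT = (28.6 × 1380) / (8.314 × 314) = 15.12 mol
For 18.07 mol N2, stoichiometry requires (1/1) × 18.07 = 18.07 mol O2; 15.12 mol is available, so O2 is limiting.
n(NO) = (2/1) × 15.12 = 30.24 mol
V(NO) = nRT/P = 30.24 × 8.314 × 312.55 / 77.7 = 1011 L

1010 L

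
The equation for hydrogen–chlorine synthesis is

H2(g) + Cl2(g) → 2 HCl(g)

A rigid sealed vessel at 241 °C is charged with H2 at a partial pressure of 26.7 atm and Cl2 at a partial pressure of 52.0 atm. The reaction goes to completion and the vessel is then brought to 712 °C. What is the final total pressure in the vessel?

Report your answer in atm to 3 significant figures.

151 atm

Because the vessel is rigid and T is held at 241 °C, work the stoichiometry in partial pressures (P_i = n_iRT/V).
P(Cl2) required for 26.7 atm of H2 = (1/1) × 26.7 = 26.70 atm; available 52.0 atm, so H2 is limiting.
P(Cl2) remaining = 52.0 − (1/1) × 26.7 = 25.30 atm
P(gaseous products) = (2)/1 × 26.7 = 53.40 atm
P_total at 241 °C = 25.30 + 53.40 = 78.70 atm
Scaling to 712 °C: P = 78.70 × 985.15/514.15 = 150.8 atm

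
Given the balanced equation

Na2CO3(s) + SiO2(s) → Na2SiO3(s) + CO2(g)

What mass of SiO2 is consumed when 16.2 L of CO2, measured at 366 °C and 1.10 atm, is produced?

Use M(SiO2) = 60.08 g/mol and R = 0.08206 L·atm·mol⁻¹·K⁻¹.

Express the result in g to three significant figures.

20.4 g

n(CO2) = PV/RT = (1.10 × 16.2) / (0.08206 × 639.15) = 0.3398 mol
n(SiO2) = (1/1) × 0.3398 = 0.3398 mol
m(SiO2) = 0.3398 × 60.08 = 20.42 g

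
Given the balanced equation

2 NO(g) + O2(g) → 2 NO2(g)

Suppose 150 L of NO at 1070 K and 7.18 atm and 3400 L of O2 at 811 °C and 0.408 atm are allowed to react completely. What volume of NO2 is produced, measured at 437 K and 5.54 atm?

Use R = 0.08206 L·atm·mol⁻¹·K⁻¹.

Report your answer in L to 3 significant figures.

n(NO) = PV/RT = (7.18 × 150) / (0.08206 × 1070) = 12.27 mol
n(O2) = PV/RT = (0.408 × 3400) / (0.08206 × 1084.15) = 15.59 mol
For 12.27 mol NO, stoichiometry requires (1/2) × 12.27 = 6.135 mol O2; 15.59 mol is available, so NO is limiting.
n(NO2) = (2/2) × 12.27 = 12.27 mol
V(NO2) = nRT/P = 12.27 × 0.08206 × 437 / 5.54 = 79.42 L

79.4 L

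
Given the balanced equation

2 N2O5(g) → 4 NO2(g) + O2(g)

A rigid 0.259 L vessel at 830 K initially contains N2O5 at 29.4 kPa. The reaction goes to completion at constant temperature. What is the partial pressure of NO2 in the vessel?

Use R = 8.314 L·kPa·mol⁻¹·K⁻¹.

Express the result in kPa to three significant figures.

58.8 kPa

n(N2O5)₀ = PV/RT = (29.4 × 0.259) / (8.314 × 830) = 0.001103 mol
n(NO2) = (4/2) × 0.001103 = 0.002206 mol
P(NO2) = nRT/V = 0.002206 × 8.314 × 830 / 0.259 = 58.78 kPa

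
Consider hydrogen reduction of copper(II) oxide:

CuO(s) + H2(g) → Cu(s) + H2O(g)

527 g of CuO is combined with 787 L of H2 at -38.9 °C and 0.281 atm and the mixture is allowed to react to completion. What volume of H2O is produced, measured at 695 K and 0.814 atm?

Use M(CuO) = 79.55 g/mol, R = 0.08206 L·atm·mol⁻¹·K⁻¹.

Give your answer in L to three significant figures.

464 L

n(CuO) = 527 / 79.55 = 6.625 mol
n(H2) = PV/RT = (0.281 × 787) / (0.08206 × 234.25) = 11.50 mol
For 6.625 mol CuO, stoichiometry requires (1/1) × 6.625 = 6.625 mol H2; 11.50 mol is available, so CuO is limiting.
n(H2O) = (1/1) × 6.625 = 6.625 mol
V(H2O) = nRT/P = 6.625 × 0.08206 × 695 / 0.814 = 464.2 L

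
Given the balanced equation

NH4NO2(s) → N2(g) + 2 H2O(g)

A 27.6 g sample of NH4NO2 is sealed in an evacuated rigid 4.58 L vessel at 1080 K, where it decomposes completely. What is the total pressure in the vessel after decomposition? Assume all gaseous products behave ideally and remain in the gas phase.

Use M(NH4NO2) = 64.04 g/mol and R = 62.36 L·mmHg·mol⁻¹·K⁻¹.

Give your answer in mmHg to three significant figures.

n(NH4NO2) = 27.6 / 64.04 = 0.4310 mol
n(gas produced) = (3/1) × 0.4310 = 1.293 mol
P = nRT/V = 1.293 × 62.36 × 1080 / 4.58 = 19010 mmHg

19000 mmHg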